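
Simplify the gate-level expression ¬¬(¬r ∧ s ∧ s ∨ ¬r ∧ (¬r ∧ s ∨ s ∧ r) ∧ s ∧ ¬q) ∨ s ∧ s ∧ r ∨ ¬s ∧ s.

¬¬(¬r ∧ s ∧ s ∨ ¬r ∧ (¬r ∧ s ∨ s ∧ r) ∧ s ∧ ¬q) ∨ s ∧ s ∧ r ∨ ¬s ∧ s
= ¬¬(¬r ∧ s ∧ s ∨ ¬r ∧ s ∧ s ∧ ¬q) ∨ s ∧ s ∧ r ∨ ¬s ∧ s   — distribution
= ¬¬(¬r ∧ s ∧ s) ∨ s ∧ s ∧ r ∨ ¬s ∧ s   — absorption
= ¬r ∧ s ∧ s ∨ s ∧ s ∧ r ∨ ¬s ∧ s   — double negation
= s ∧ s ∨ ¬s ∧ s   — distribution
= s   — distribution

s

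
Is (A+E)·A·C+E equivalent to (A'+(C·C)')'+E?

E1: (A+E)·A·C+E
    = A·C+E   [absorption]
E2: (A'+(C·C)')'+E
    = (A'+C')'+E   [idempotence]
    = A·C+E   [De Morgan]
Both reduce to A·C+E, so they are equivalent.

Yes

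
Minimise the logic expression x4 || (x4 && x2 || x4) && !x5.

x4

x4 || (x4 && x2 || x4) && !x5
= x4 || x4 && !x5
= x4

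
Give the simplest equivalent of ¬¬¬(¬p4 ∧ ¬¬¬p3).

p4 ∨ p3

¬¬¬(¬p4 ∧ ¬¬¬p3)
= ¬¬¬(¬p4 ∧ ¬p3)   [double negation]
= ¬¬(p4 ∨ p3)   [De Morgan]
= p4 ∨ p3   [double negation]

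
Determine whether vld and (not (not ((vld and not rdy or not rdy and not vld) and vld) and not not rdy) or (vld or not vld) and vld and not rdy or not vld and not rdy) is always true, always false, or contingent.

vld and (not (not ((vld and not rdy or not rdy and not vld) and vld) and not not rdy) or (vld or not vld) and vld and not rdy or not vld and not rdy)
= vld and (not (not ((vld and not rdy or not rdy and not vld) and vld) and not not rdy) or vld and not rdy or not vld and not rdy)   (complement / identity)
= vld and (not (not ((vld and not rdy or not rdy and not vld) and vld) and not not rdy) or not rdy)   (distribution)
= vld and (not (not (not rdy and vld) and not not rdy) or not rdy)   (distribution)
= vld and (not rdy and vld or not rdy or not rdy)   (De Morgan)
= vld and (not rdy or not rdy)   (absorption)
= vld and not rdy   (idempotence)
This depends on rdy, vld, so it is not a constant.

contingent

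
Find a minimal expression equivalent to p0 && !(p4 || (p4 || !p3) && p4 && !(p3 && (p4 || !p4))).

p0 && !(p4 || (p4 || !p3) && p4 && !(p3 && (p4 || !p4)))
= p0 && !(p4 || p4 && !(p3 && (p4 || !p4)))   — absorption
= p0 && !(p4 || p4 && !p3)   — complement / identity
= p0 && !p4   — absorption

p0 && !p4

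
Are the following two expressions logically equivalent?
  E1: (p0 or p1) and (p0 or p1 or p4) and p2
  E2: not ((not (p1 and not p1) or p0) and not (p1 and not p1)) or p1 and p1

No

E1: (p0 or p1) and (p0 or p1 or p4) and p2
    = (p0 or p1) and p2   [absorption]
E2: not ((not (p1 and not p1) or p0) and not (p1 and not p1)) or p1 and p1
    = not not (p1 and not p1) or p1 and p1   [absorption]
    = p1 and not p1 or p1 and p1   [double negation]
    = p1   [distribution]
These differ: at p0=0, p1=1, p2=0, p4=0, E1 = 0 but E2 = 1.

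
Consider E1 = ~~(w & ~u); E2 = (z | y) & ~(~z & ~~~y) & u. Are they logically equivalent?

No

E1: ~~(w & ~u)
    = w & ~u   — double negation
E2: (z | y) & ~(~z & ~~~y) & u
    = (z | y) & ~(~z & ~y) & u   — double negation
    = (z | y) & (z | y) & u   — De Morgan
    = (z | y) & u   — idempotence
These differ: at u=0, w=1, y=0, z=0, E1 = 1 but E2 = 0.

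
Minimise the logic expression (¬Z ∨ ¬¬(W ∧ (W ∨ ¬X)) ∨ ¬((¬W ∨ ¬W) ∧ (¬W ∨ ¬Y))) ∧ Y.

(¬Z ∨ ¬¬(W ∧ (W ∨ ¬X)) ∨ ¬((¬W ∨ ¬W) ∧ (¬W ∨ ¬Y))) ∧ Y
= (¬Z ∨ ¬¬W ∨ ¬((¬W ∨ ¬W) ∧ (¬W ∨ ¬Y))) ∧ Y
= (¬Z ∨ ¬¬W ∨ ¬(¬W ∨ ¬W ∧ ¬Y)) ∧ Y
= (¬Z ∨ ¬¬W ∨ ¬¬W) ∧ Y
= (¬Z ∨ ¬¬W) ∧ Y
= (¬Z ∨ W) ∧ Y

(¬Z ∨ W) ∧ Y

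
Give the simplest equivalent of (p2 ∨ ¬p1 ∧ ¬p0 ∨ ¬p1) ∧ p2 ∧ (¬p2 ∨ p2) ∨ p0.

p2 ∨ p0

(p2 ∨ ¬p1 ∧ ¬p0 ∨ ¬p1) ∧ p2 ∧ (¬p2 ∨ p2) ∨ p0
= (p2 ∨ ¬p1 ∧ ¬p0 ∨ ¬p1) ∧ p2 ∨ p0   — complement / identity
= (p2 ∨ ¬p1) ∧ p2 ∨ p0   — absorption
= p2 ∨ p0   — absorption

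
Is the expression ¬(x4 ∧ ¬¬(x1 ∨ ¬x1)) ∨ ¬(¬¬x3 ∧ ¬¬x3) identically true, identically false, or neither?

neither

¬(x4 ∧ ¬¬(x1 ∨ ¬x1)) ∨ ¬(¬¬x3 ∧ ¬¬x3)
= ¬(x4 ∧ ¬¬(x1 ∨ ¬x1)) ∨ ¬x3 ∨ ¬x3   — De Morgan
= ¬(x4 ∧ (x1 ∨ ¬x1)) ∨ ¬x3 ∨ ¬x3   — double negation
= ¬(x4 ∧ (x1 ∨ ¬x1)) ∨ ¬x3   — idempotence
= ¬x4 ∨ ¬x3   — complement / identity
This depends on x3, x4, so it is not a constant.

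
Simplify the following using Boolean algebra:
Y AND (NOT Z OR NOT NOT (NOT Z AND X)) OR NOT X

Y AND (NOT Z OR NOT NOT (NOT Z AND X)) OR NOT X
= Y AND (NOT Z OR NOT Z AND X) OR NOT X   [double negation]
= Y AND NOT Z OR NOT X   [absorption]

Y AND NOT Z OR NOT X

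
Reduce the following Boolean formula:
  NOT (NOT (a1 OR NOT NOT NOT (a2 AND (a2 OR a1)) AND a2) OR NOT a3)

a1 AND a3

NOT (NOT (a1 OR NOT NOT NOT (a2 AND (a2 OR a1)) AND a2) OR NOT a3)
= NOT (NOT (a1 OR NOT (a2 AND (a2 OR a1)) AND a2) OR NOT a3)   (double negation)
= NOT (NOT (a1 OR NOT a2 AND a2) OR NOT a3)   (absorption)
= NOT (NOT a1 OR NOT a3)   (complement / identity)
= a1 AND a3   (De Morgan)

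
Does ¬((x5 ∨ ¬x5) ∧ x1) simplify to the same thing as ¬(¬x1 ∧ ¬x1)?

No

E1: ¬((x5 ∨ ¬x5) ∧ x1)
    = ¬x1   [complement / identity]
E2: ¬(¬x1 ∧ ¬x1)
    = ¬¬x1   [idempotence]
    = x1   [double negation]
These differ: at x1=0, x5=0, E1 = 1 but E2 = 0.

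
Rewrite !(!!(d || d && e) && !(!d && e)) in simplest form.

!d

!(!!(d || d && e) && !(!d && e))
= !(d || d && e) || !d && e   — De Morgan
= !d || !d && e   — absorption
= !d   — absorption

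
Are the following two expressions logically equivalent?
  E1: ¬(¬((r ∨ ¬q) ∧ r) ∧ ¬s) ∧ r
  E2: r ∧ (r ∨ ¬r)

Yes

E1: ¬(¬((r ∨ ¬q) ∧ r) ∧ ¬s) ∧ r
    = ((r ∨ ¬q) ∧ r ∨ s) ∧ r
    = (r ∨ s) ∧ r
    = r
E2: r ∧ (r ∨ ¬r)
    = r
Both reduce to r, so they are equivalent.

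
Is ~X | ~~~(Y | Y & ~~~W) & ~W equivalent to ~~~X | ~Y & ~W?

E1: ~X | ~~~(Y | Y & ~~~W) & ~W
    = ~X | ~(Y | Y & ~~~W) & ~W   [double negation]
    = ~X | ~(Y | Y & ~W) & ~W   [double negation]
    = ~X | ~Y & ~W   [absorption]
E2: ~~~X | ~Y & ~W
    = ~X | ~Y & ~W   [double negation]
Both reduce to ~X | ~Y & ~W, so they are equivalent.

Yes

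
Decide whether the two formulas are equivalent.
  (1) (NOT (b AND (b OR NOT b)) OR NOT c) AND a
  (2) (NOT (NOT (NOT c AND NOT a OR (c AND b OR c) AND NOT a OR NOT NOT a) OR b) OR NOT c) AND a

Yes

E1: (NOT (b AND (b OR NOT b)) OR NOT c) AND a
    = (NOT b OR NOT c) AND a   (complement / identity)
E2: (NOT (NOT (NOT c AND NOT a OR (c AND b OR c) AND NOT a OR NOT NOT a) OR b) OR NOT c) AND a
    = (NOT (NOT (NOT c AND NOT a OR c AND NOT a OR NOT NOT a) OR b) OR NOT c) AND a   (absorption)
    = (NOT (NOT (NOT a OR NOT NOT a) OR b) OR NOT c) AND a   (distribution)
    = (NOT (a AND NOT a OR b) OR NOT c) AND a   (De Morgan)
    = (NOT b OR NOT c) AND a   (complement / identity)
Both reduce to (NOT b OR NOT c) AND a, so they are equivalent.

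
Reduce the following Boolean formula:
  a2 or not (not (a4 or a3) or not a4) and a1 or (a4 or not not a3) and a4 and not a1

a2 or a4

a2 or not (not (a4 or a3) or not a4) and a1 or (a4 or not not a3) and a4 and not a1
= a2 or not (not (a4 or a3) or not a4) and a1 or (a4 or a3) and a4 and not a1   — double negation
= a2 or (a4 or a3) and a4 and a1 or (a4 or a3) and a4 and not a1   — De Morgan
= a2 or (a4 or a3) and a4   — distribution
= a2 or a4   — absorption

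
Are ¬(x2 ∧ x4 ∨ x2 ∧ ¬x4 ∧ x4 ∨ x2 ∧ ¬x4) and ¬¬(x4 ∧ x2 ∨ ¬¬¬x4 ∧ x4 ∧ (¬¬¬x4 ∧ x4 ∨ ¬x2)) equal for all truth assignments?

No

E1: ¬(x2 ∧ x4 ∨ x2 ∧ ¬x4 ∧ x4 ∨ x2 ∧ ¬x4)
    = ¬(x2 ∧ x4 ∨ x2 ∧ ¬x4)   — absorption
    = ¬x2   — distribution
E2: ¬¬(x4 ∧ x2 ∨ ¬¬¬x4 ∧ x4 ∧ (¬¬¬x4 ∧ x4 ∨ ¬x2))
    = ¬¬(x4 ∧ x2 ∨ ¬¬¬x4 ∧ x4)   — absorption
    = ¬¬(x4 ∧ x2 ∨ ¬x4 ∧ x4)   — double negation
    = ¬¬(x4 ∧ x2)   — complement / identity
    = x4 ∧ x2   — double negation
These differ: at x2=0, x4=1, E1 = 1 but E2 = 0.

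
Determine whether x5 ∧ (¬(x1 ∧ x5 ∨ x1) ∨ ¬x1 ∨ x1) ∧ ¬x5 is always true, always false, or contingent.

always false

x5 ∧ (¬(x1 ∧ x5 ∨ x1) ∨ ¬x1 ∨ x1) ∧ ¬x5
= x5 ∧ (¬x1 ∨ ¬x1 ∨ x1) ∧ ¬x5   — absorption
= x5 ∧ (¬x1 ∨ x1) ∧ ¬x5   — idempotence
= x5 ∧ ¬x5   — complement / identity
= False   — complement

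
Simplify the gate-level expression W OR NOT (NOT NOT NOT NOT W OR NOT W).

W

W OR NOT (NOT NOT NOT NOT W OR NOT W)
= W OR NOT NOT NOT W AND W   — De Morgan
= W OR NOT W AND W   — double negation
= W   — complement / identity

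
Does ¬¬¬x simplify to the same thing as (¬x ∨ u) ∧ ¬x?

Yes

E1: ¬¬¬x
    = ¬x   (double negation)
E2: (¬x ∨ u) ∧ ¬x
    = ¬x   (absorption)
Both reduce to ¬x, so they are equivalent.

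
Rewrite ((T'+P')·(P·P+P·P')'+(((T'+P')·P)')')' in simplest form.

((T'+P')·(P·P+P·P')'+(((T'+P')·P)')')'
= ((T'+P')·(P·P+P·P')'+(T'+P')·P)'   (double negation)
= ((T'+P')·P'+(T'+P')·P)'   (distribution)
= (T'+P')'   (distribution)
= T·P   (De Morgan)

T·P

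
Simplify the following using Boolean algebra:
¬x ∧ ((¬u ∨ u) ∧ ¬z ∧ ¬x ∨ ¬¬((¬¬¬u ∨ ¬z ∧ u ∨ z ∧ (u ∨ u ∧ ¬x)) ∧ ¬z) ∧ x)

¬x ∧ ((¬u ∨ u) ∧ ¬z ∧ ¬x ∨ ¬¬((¬¬¬u ∨ ¬z ∧ u ∨ z ∧ (u ∨ u ∧ ¬x)) ∧ ¬z) ∧ x)
= ¬x ∧ ((¬u ∨ u) ∧ ¬z ∧ ¬x ∨ ¬¬((¬u ∨ ¬z ∧ u ∨ z ∧ (u ∨ u ∧ ¬x)) ∧ ¬z) ∧ x)   [double negation]
= ¬x ∧ ((¬u ∨ u) ∧ ¬z ∧ ¬x ∨ (¬u ∨ ¬z ∧ u ∨ z ∧ (u ∨ u ∧ ¬x)) ∧ ¬z ∧ x)   [double negation]
= ¬x ∧ ((¬u ∨ u) ∧ ¬z ∧ ¬x ∨ (¬u ∨ ¬z ∧ u ∨ z ∧ u) ∧ ¬z ∧ x)   [absorption]
= ¬x ∧ ((¬u ∨ u) ∧ ¬z ∧ ¬x ∨ (¬u ∨ u) ∧ ¬z ∧ x)   [distribution]
= ¬x ∧ (¬u ∨ u) ∧ ¬z   [distribution]
= ¬x ∧ ¬z   [complement / identity]

¬x ∧ ¬z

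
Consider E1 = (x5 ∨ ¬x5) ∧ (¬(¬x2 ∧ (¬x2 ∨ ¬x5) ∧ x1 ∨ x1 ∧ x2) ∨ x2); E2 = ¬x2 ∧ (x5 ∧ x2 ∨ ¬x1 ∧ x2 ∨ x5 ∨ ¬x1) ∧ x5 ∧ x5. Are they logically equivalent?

No

E1: (x5 ∨ ¬x5) ∧ (¬(¬x2 ∧ (¬x2 ∨ ¬x5) ∧ x1 ∨ x1 ∧ x2) ∨ x2)
    = (x5 ∨ ¬x5) ∧ (¬(¬x2 ∧ x1 ∨ x1 ∧ x2) ∨ x2)
    = (x5 ∨ ¬x5) ∧ (¬x1 ∨ x2)
    = ¬x1 ∨ x2
E2: ¬x2 ∧ (x5 ∧ x2 ∨ ¬x1 ∧ x2 ∨ x5 ∨ ¬x1) ∧ x5 ∧ x5
    = ¬x2 ∧ ((x5 ∨ ¬x1) ∧ x2 ∨ x5 ∨ ¬x1) ∧ x5 ∧ x5
    = ¬x2 ∧ (x5 ∨ ¬x1) ∧ x5 ∧ x5
    = ¬x2 ∧ (x5 ∨ ¬x1) ∧ x5
    = ¬x2 ∧ x5
These differ: at x1=0, x2=1, x5=0, E1 = 1 but E2 = 0.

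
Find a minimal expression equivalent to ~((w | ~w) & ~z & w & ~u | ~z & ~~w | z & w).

~w

~((w | ~w) & ~z & w & ~u | ~z & ~~w | z & w)
= ~(~z & w & ~u | ~z & ~~w | z & w)
= ~(~z & w & ~u | ~z & w | z & w)
= ~(~z & w | z & w)
= ~w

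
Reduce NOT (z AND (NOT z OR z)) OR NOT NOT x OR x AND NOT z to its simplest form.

NOT (z AND (NOT z OR z)) OR NOT NOT x OR x AND NOT z
= NOT (z AND (NOT z OR z)) OR x OR x AND NOT z   — double negation
= NOT z OR x OR x AND NOT z   — complement / identity
= NOT z OR x   — absorption

NOT z OR x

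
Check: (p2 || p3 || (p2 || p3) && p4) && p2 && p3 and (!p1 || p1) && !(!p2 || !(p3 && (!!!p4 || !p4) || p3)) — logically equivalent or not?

E1: (p2 || p3 || (p2 || p3) && p4) && p2 && p3
    = (p2 || p3) && p2 && p3   — absorption
    = p2 && p3   — absorption
E2: (!p1 || p1) && !(!p2 || !(p3 && (!!!p4 || !p4) || p3))
    = !(!p2 || !(p3 && (!!!p4 || !p4) || p3))   — complement / identity
    = !(!p2 || !(p3 && (!p4 || !p4) || p3))   — double negation
    = p2 && (p3 && (!p4 || !p4) || p3)   — De Morgan
    = p2 && (p3 && !p4 || p3)   — idempotence
    = p2 && p3   — absorption
Both reduce to p2 && p3, so they are equivalent.

Yes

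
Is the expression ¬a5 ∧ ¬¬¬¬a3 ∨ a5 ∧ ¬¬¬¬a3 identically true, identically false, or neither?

¬a5 ∧ ¬¬¬¬a3 ∨ a5 ∧ ¬¬¬¬a3
= ¬¬¬¬a3
= ¬¬a3
= a3
This depends on a3, so it is not a constant.

neither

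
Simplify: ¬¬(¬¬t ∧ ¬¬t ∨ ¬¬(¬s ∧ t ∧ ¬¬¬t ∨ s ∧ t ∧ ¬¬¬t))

¬¬(¬¬t ∧ ¬¬t ∨ ¬¬(¬s ∧ t ∧ ¬¬¬t ∨ s ∧ t ∧ ¬¬¬t))
= ¬¬(¬¬t ∧ ¬¬t ∨ ¬¬(t ∧ ¬¬¬t))
= ¬¬(¬¬t ∨ ¬¬(t ∧ ¬¬¬t))
= ¬(¬t ∧ ¬(t ∧ ¬¬¬t))
= ¬(¬t ∧ ¬(t ∧ ¬t))
= t ∨ t ∧ ¬t
= t

t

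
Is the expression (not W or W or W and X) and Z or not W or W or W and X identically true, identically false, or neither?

identically true

(not W or W or W and X) and Z or not W or W or W and X
= not W or W or W and X   (absorption)
= not W or W   (absorption)
= True   (complement)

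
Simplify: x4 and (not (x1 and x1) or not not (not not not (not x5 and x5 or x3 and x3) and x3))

x4 and (not (x1 and x1) or not not (not not not (not x5 and x5 or x3 and x3) and x3))
= x4 and (not (x1 and x1) or not not (not not not (x3 and x3) and x3))   [complement / identity]
= x4 and (not (x1 and x1) or not not not (x3 and x3) and x3)   [double negation]
= x4 and (not (x1 and x1) or not not not x3 and x3)   [idempotence]
= x4 and (not (x1 and x1) or not x3 and x3)   [double negation]
= x4 and (not x1 or not x3 and x3)   [idempotence]
= x4 and not x1   [complement / identity]

x4 and not x1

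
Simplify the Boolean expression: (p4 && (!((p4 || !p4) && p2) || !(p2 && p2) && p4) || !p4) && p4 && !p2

p4 && !p2

(p4 && (!((p4 || !p4) && p2) || !(p2 && p2) && p4) || !p4) && p4 && !p2
= (p4 && (!p2 || !(p2 && p2) && p4) || !p4) && p4 && !p2
= (p4 && (!p2 || !p2 && p4) || !p4) && p4 && !p2
= (p4 && !p2 || !p4) && p4 && !p2
= p4 && !p2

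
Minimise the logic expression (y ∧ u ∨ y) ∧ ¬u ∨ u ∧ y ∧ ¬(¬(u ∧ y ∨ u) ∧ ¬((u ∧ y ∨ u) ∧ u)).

y

(y ∧ u ∨ y) ∧ ¬u ∨ u ∧ y ∧ ¬(¬(u ∧ y ∨ u) ∧ ¬((u ∧ y ∨ u) ∧ u))
= (y ∧ u ∨ y) ∧ ¬u ∨ u ∧ y ∧ (u ∧ y ∨ u ∨ (u ∧ y ∨ u) ∧ u)   (De Morgan)
= (y ∧ u ∨ y) ∧ ¬u ∨ u ∧ y ∧ (u ∧ y ∨ u)   (absorption)
= (y ∧ u ∨ y) ∧ ¬u ∨ u ∧ y   (absorption)
= y ∧ ¬u ∨ u ∧ y   (absorption)
= y   (distribution)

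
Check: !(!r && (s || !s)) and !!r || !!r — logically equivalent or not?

Yes

E1: !(!r && (s || !s))
    = !!r   (complement / identity)
    = r   (double negation)
E2: !!r || !!r
    = !!r   (idempotence)
    = r   (double negation)
Both reduce to r, so they are equivalent.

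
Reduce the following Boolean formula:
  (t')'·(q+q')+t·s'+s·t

(t')'·(q+q')+t·s'+s·t
= (t')'·(q+q')+t   — distribution
= (t')'+t   — complement / identity
= t+t   — double negation
= t   — idempotence

t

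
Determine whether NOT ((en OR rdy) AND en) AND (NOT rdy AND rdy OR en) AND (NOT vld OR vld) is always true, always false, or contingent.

always false

NOT ((en OR rdy) AND en) AND (NOT rdy AND rdy OR en) AND (NOT vld OR vld)
= NOT ((en OR rdy) AND en) AND en AND (NOT vld OR vld)   (complement / identity)
= NOT en AND en AND (NOT vld OR vld)   (absorption)
= NOT en AND en   (complement / identity)
= FALSE   (complement)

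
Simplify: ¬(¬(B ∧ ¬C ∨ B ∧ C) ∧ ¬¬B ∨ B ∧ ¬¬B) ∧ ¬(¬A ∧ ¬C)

¬(¬(B ∧ ¬C ∨ B ∧ C) ∧ ¬¬B ∨ B ∧ ¬¬B) ∧ ¬(¬A ∧ ¬C)
= ¬(¬B ∧ ¬¬B ∨ B ∧ ¬¬B) ∧ ¬(¬A ∧ ¬C)
= ¬¬¬B ∧ ¬(¬A ∧ ¬C)
= ¬¬¬B ∧ (A ∨ C)
= ¬B ∧ (A ∨ C)

¬B ∧ (A ∨ C)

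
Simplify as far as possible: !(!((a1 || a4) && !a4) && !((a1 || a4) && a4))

a1 || a4

!(!((a1 || a4) && !a4) && !((a1 || a4) && a4))
= (a1 || a4) && !a4 || (a1 || a4) && a4   — De Morgan
= a1 || a4   — distribution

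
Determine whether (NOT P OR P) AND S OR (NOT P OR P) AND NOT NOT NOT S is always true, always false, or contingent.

(NOT P OR P) AND S OR (NOT P OR P) AND NOT NOT NOT S
= (NOT P OR P) AND S OR (NOT P OR P) AND NOT S   — double negation
= NOT P OR P   — distribution
= TRUE   — complement

always true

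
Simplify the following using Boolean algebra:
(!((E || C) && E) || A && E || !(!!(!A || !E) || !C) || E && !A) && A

(!((E || C) && E) || A && E || !(!!(!A || !E) || !C) || E && !A) && A
= (!((E || C) && E) || A && E || !(!A || !E) && C || E && !A) && A   [De Morgan]
= (!((E || C) && E) || A && E || A && E && C || E && !A) && A   [De Morgan]
= (!((E || C) && E) || A && E || E && !A) && A   [absorption]
= (!E || A && E || E && !A) && A   [absorption]
= (!E || E) && A   [distribution]
= A   [complement / identity]

A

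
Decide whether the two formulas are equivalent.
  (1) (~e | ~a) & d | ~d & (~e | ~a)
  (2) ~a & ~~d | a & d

E1: (~e | ~a) & d | ~d & (~e | ~a)
    = ~e | ~a
E2: ~a & ~~d | a & d
    = ~a & d | a & d
    = d
These differ: at a=0, d=0, e=0, E1 = 1 but E2 = 0.

No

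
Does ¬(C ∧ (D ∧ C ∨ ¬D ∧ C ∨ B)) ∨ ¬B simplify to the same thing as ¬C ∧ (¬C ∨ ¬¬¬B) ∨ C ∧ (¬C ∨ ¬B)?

Yes

E1: ¬(C ∧ (D ∧ C ∨ ¬D ∧ C ∨ B)) ∨ ¬B
    = ¬(C ∧ (C ∨ B)) ∨ ¬B   [distribution]
    = ¬C ∨ ¬B   [absorption]
E2: ¬C ∧ (¬C ∨ ¬¬¬B) ∨ C ∧ (¬C ∨ ¬B)
    = ¬C ∧ (¬C ∨ ¬B) ∨ C ∧ (¬C ∨ ¬B)   [double negation]
    = ¬C ∨ ¬B   [distribution]
Both reduce to ¬C ∨ ¬B, so they are equivalent.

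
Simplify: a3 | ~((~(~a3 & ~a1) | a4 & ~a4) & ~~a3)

a3 | ~((~(~a3 & ~a1) | a4 & ~a4) & ~~a3)
= a3 | ~(~(~a3 & ~a1) & ~~a3)   (complement / identity)
= a3 | ~a3 & ~a1 | ~a3   (De Morgan)
= a3 | ~a3   (absorption)
= 1   (complement)

1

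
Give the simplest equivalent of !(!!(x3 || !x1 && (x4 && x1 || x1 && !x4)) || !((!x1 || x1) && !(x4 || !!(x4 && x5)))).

!(!!(x3 || !x1 && (x4 && x1 || x1 && !x4)) || !((!x1 || x1) && !(x4 || !!(x4 && x5))))
= !(!!(x3 || !x1 && (x4 && x1 || x1 && !x4)) || !((!x1 || x1) && !(x4 || x4 && x5)))   (double negation)
= !(!!(x3 || !x1 && (x4 && x1 || x1 && !x4)) || !!(x4 || x4 && x5))   (complement / identity)
= !(!!(x3 || !x1 && (x4 && x1 || x1 && !x4)) || !!x4)   (absorption)
= !(x3 || !x1 && (x4 && x1 || x1 && !x4)) && !x4   (De Morgan)
= !(x3 || !x1 && x1) && !x4   (distribution)
= !x3 && !x4   (complement / identity)

!x3 && !x4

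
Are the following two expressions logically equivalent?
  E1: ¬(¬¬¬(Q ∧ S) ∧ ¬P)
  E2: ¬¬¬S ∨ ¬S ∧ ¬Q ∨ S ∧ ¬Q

E1: ¬(¬¬¬(Q ∧ S) ∧ ¬P)
    = ¬¬(Q ∧ S) ∨ P   — De Morgan
    = Q ∧ S ∨ P   — double negation
E2: ¬¬¬S ∨ ¬S ∧ ¬Q ∨ S ∧ ¬Q
    = ¬¬¬S ∨ ¬Q   — distribution
    = ¬S ∨ ¬Q   — double negation
These differ: at P=0, Q=1, S=0, E1 = 0 but E2 = 1.

No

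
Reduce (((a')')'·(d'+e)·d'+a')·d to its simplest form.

a'·d

(((a')')'·(d'+e)·d'+a')·d
= (a'·(d'+e)·d'+a')·d
= (a'·d'+a')·d
= a'·d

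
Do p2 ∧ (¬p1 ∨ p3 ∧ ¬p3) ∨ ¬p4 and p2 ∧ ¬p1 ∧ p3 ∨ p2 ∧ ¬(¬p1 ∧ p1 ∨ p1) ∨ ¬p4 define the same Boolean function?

Yes

E1: p2 ∧ (¬p1 ∨ p3 ∧ ¬p3) ∨ ¬p4
    = p2 ∧ ¬p1 ∨ ¬p4   (complement / identity)
E2: p2 ∧ ¬p1 ∧ p3 ∨ p2 ∧ ¬(¬p1 ∧ p1 ∨ p1) ∨ ¬p4
    = p2 ∧ ¬p1 ∧ p3 ∨ p2 ∧ ¬p1 ∨ ¬p4   (complement / identity)
    = p2 ∧ ¬p1 ∨ ¬p4   (absorption)
Both reduce to p2 ∧ ¬p1 ∨ ¬p4, so they are equivalent.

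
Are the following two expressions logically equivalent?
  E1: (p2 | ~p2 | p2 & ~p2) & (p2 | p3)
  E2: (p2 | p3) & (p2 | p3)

Yes

E1: (p2 | ~p2 | p2 & ~p2) & (p2 | p3)
    = (p2 | ~p2) & (p2 | p3)   (complement / identity)
    = p2 | p3   (complement / identity)
E2: (p2 | p3) & (p2 | p3)
    = p2 | p3   (idempotence)
Both reduce to p2 | p3, so they are equivalent.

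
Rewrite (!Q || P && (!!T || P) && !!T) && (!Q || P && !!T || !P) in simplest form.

!Q || P && T

(!Q || P && (!!T || P) && !!T) && (!Q || P && !!T || !P)
= (!Q || P && !!T) && (!Q || P && !!T || !P)   [absorption]
= !Q || P && !!T   [absorption]
= !Q || P && T   [double negation]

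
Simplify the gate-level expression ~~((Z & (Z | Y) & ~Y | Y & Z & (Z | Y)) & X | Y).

Z & X | Y

~~((Z & (Z | Y) & ~Y | Y & Z & (Z | Y)) & X | Y)
= ~~((~Y | Y) & Z & (Z | Y) & X | Y)   (distribution)
= ~~((~Y | Y) & Z & X | Y)   (absorption)
= ~~(Z & X | Y)   (complement / identity)
= Z & X | Y   (double negation)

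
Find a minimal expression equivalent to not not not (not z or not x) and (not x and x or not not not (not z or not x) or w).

z and x

not not not (not z or not x) and (not x and x or not not not (not z or not x) or w)
= not not not (not z or not x) and (not not not (not z or not x) or w)   [complement / identity]
= not not not (not z or not x) and (not not (z and x) or w)   [De Morgan]
= not not (z and x) and (not not (z and x) or w)   [De Morgan]
= not not (z and x)   [absorption]
= z and x   [double negation]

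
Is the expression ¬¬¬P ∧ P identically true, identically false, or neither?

identically false

¬¬¬P ∧ P
= ¬P ∧ P
= False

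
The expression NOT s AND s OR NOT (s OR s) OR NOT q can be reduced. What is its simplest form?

NOT s AND s OR NOT (s OR s) OR NOT q
= NOT (s OR s) OR NOT q   [complement / identity]
= NOT s OR NOT q   [idempotence]

NOT s OR NOT q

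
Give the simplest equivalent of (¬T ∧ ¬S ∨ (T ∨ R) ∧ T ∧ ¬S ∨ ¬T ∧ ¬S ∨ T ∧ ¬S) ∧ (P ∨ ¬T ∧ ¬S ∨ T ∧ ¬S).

(¬T ∧ ¬S ∨ (T ∨ R) ∧ T ∧ ¬S ∨ ¬T ∧ ¬S ∨ T ∧ ¬S) ∧ (P ∨ ¬T ∧ ¬S ∨ T ∧ ¬S)
= (¬T ∧ ¬S ∨ T ∧ ¬S ∨ ¬T ∧ ¬S ∨ T ∧ ¬S) ∧ (P ∨ ¬T ∧ ¬S ∨ T ∧ ¬S)
= ¬T ∧ ¬S ∨ T ∧ ¬S ∨ (¬T ∧ ¬S ∨ T ∧ ¬S) ∧ P
= ¬T ∧ ¬S ∨ T ∧ ¬S
= ¬S

¬S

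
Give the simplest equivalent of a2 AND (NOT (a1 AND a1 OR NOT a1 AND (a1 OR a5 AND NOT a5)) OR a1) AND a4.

a2 AND a4

a2 AND (NOT (a1 AND a1 OR NOT a1 AND (a1 OR a5 AND NOT a5)) OR a1) AND a4
= a2 AND (NOT (a1 AND a1 OR NOT a1 AND a1) OR a1) AND a4
= a2 AND (NOT a1 OR a1) AND a4
= a2 AND a4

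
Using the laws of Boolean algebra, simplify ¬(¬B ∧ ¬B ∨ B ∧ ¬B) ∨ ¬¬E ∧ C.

B ∨ E ∧ C

¬(¬B ∧ ¬B ∨ B ∧ ¬B) ∨ ¬¬E ∧ C
= ¬¬B ∨ ¬¬E ∧ C   — distribution
= B ∨ ¬¬E ∧ C   — double negation
= B ∨ E ∧ C   — double negation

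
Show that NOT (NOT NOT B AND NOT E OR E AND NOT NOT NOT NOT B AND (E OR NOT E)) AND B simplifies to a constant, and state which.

NOT (NOT NOT B AND NOT E OR E AND NOT NOT NOT NOT B AND (E OR NOT E)) AND B
= NOT (NOT NOT B AND NOT E OR E AND NOT NOT B AND (E OR NOT E)) AND B   — double negation
= NOT (NOT NOT B AND NOT E OR E AND NOT NOT B) AND B   — complement / identity
= NOT NOT NOT B AND B   — distribution
= NOT B AND B   — double negation
= FALSE   — complement

FALSE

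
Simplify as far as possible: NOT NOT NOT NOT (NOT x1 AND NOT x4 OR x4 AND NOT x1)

NOT NOT NOT NOT (NOT x1 AND NOT x4 OR x4 AND NOT x1)
= NOT NOT (NOT x1 AND NOT x4 OR x4 AND NOT x1)
= NOT NOT NOT x1
= NOT x1

NOT x1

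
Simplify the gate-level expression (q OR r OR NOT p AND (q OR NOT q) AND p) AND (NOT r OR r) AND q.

(q OR r OR NOT p AND (q OR NOT q) AND p) AND (NOT r OR r) AND q
= (q OR r OR NOT p AND p) AND (NOT r OR r) AND q
= (q OR r) AND (NOT r OR r) AND q
= (q OR r) AND q
= q

q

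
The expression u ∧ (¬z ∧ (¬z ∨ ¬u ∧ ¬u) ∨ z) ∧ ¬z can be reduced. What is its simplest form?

u ∧ (¬z ∧ (¬z ∨ ¬u ∧ ¬u) ∨ z) ∧ ¬z
= u ∧ (¬z ∧ (¬z ∨ ¬u) ∨ z) ∧ ¬z   — idempotence
= u ∧ (¬z ∨ z) ∧ ¬z   — absorption
= u ∧ ¬z   — complement / identity

u ∧ ¬z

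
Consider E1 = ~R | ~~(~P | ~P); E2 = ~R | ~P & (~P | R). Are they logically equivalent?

Yes

E1: ~R | ~~(~P | ~P)
    = ~R | ~~~P   [idempotence]
    = ~R | ~P   [double negation]
E2: ~R | ~P & (~P | R)
    = ~R | ~P   [absorption]
Both reduce to ~R | ~P, so they are equivalent.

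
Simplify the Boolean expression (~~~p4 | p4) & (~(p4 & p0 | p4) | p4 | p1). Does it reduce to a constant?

1

(~~~p4 | p4) & (~(p4 & p0 | p4) | p4 | p1)
= (~~~p4 | p4) & (~p4 | p4 | p1)   [absorption]
= (~p4 | p4) & (~p4 | p4 | p1)   [double negation]
= ~p4 | p4   [absorption]
= 1   [complement]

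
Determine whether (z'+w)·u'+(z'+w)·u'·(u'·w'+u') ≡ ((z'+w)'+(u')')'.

Yes

E1: (z'+w)·u'+(z'+w)·u'·(u'·w'+u')
    = (z'+w)·u'+(z'+w)·u'·u'   (absorption)
    = (z'+w)·u'   (absorption)
E2: ((z'+w)'+(u')')'
    = (z'+w)·u'   (De Morgan)
Both reduce to (z'+w)·u', so they are equivalent.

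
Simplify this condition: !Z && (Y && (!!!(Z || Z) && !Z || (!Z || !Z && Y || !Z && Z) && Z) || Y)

!Z && Y

!Z && (Y && (!!!(Z || Z) && !Z || (!Z || !Z && Y || !Z && Z) && Z) || Y)
= !Z && (Y && (!!!Z && !Z || (!Z || !Z && Y || !Z && Z) && Z) || Y)   [idempotence]
= !Z && (Y && (!!!Z && !Z || (!Z || !Z && Z) && Z) || Y)   [absorption]
= !Z && (Y && (!!!Z && !Z || !Z && Z) || Y)   [complement / identity]
= !Z && (Y && (!Z && !Z || !Z && Z) || Y)   [double negation]
= !Z && (Y && !Z || Y)   [distribution]
= !Z && Y   [absorption]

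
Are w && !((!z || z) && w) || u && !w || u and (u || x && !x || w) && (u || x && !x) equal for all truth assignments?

E1: w && !((!z || z) && w) || u && !w || u
    = w && !w || u && !w || u   — complement / identity
    = u && !w || u   — complement / identity
    = u   — absorption
E2: (u || x && !x || w) && (u || x && !x)
    = u || x && !x   — absorption
    = u   — complement / identity
Both reduce to u, so they are equivalent.

Yes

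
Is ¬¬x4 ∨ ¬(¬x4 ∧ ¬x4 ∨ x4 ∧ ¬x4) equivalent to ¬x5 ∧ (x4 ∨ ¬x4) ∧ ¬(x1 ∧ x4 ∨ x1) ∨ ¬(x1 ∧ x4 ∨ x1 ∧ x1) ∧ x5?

E1: ¬¬x4 ∨ ¬(¬x4 ∧ ¬x4 ∨ x4 ∧ ¬x4)
    = ¬¬x4 ∨ ¬¬x4   — distribution
    = ¬¬x4   — idempotence
    = x4   — double negation
E2: ¬x5 ∧ (x4 ∨ ¬x4) ∧ ¬(x1 ∧ x4 ∨ x1) ∨ ¬(x1 ∧ x4 ∨ x1 ∧ x1) ∧ x5
    = ¬x5 ∧ (x4 ∨ ¬x4) ∧ ¬(x1 ∧ x4 ∨ x1) ∨ ¬(x1 ∧ x4 ∨ x1) ∧ x5   — idempotence
    = ¬x5 ∧ ¬(x1 ∧ x4 ∨ x1) ∨ ¬(x1 ∧ x4 ∨ x1) ∧ x5   — complement / identity
    = ¬(x1 ∧ x4 ∨ x1)   — distribution
    = ¬x1   — absorption
These differ: at x1=1, x4=1, x5=1, E1 = 1 but E2 = 0.

No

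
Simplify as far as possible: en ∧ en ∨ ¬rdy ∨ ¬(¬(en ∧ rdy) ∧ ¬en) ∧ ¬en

en ∨ ¬rdy

en ∧ en ∨ ¬rdy ∨ ¬(¬(en ∧ rdy) ∧ ¬en) ∧ ¬en
= en ∧ en ∨ ¬rdy ∨ (en ∧ rdy ∨ en) ∧ ¬en   (De Morgan)
= en ∧ en ∨ ¬rdy ∨ en ∧ ¬en   (absorption)
= en ∧ en ∨ ¬rdy   (complement / identity)
= en ∨ ¬rdy   (idempotence)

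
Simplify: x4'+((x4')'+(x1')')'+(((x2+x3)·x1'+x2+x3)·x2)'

x4'+x2'

x4'+((x4')'+(x1')')'+(((x2+x3)·x1'+x2+x3)·x2)'
= x4'+x4'·x1'+(((x2+x3)·x1'+x2+x3)·x2)'   — De Morgan
= x4'+x4'·x1'+((x2+x3)·x2)'   — absorption
= x4'+x4'·x1'+x2'   — absorption
= x4'+x2'   — absorption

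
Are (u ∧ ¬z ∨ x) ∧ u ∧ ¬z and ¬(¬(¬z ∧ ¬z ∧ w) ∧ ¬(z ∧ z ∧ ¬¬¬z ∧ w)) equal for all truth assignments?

E1: (u ∧ ¬z ∨ x) ∧ u ∧ ¬z
    = u ∧ ¬z   — absorption
E2: ¬(¬(¬z ∧ ¬z ∧ w) ∧ ¬(z ∧ z ∧ ¬¬¬z ∧ w))
    = ¬z ∧ ¬z ∧ w ∨ z ∧ z ∧ ¬¬¬z ∧ w   — De Morgan
    = ¬z ∧ ¬z ∧ w ∨ z ∧ ¬¬¬z ∧ w   — idempotence
    = ¬z ∧ ¬z ∧ w ∨ z ∧ ¬z ∧ w   — double negation
    = ¬z ∧ w   — distribution
These differ: at u=1, w=0, x=1, z=0, E1 = 1 but E2 = 0.

No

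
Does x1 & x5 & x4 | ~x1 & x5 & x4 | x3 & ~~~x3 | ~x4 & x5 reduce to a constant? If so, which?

x1 & x5 & x4 | ~x1 & x5 & x4 | x3 & ~~~x3 | ~x4 & x5
= x1 & x5 & x4 | ~x1 & x5 & x4 | x3 & ~x3 | ~x4 & x5   (double negation)
= x1 & x5 & x4 | ~x1 & x5 & x4 | ~x4 & x5   (complement / identity)
= x5 & x4 | ~x4 & x5   (distribution)
= x5   (distribution)
This depends on x5, so it is not a constant.

no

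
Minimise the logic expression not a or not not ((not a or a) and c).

not a or not not ((not a or a) and c)
= not a or not not c
= not a or c

not a or c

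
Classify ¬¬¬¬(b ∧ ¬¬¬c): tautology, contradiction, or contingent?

¬¬¬¬(b ∧ ¬¬¬c)
= ¬¬¬¬(b ∧ ¬c)
= ¬¬(b ∧ ¬c)
= b ∧ ¬c
This depends on b, c, so it is not a constant.

contingent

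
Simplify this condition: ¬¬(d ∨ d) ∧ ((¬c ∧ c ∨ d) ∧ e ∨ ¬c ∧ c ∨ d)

¬¬(d ∨ d) ∧ ((¬c ∧ c ∨ d) ∧ e ∨ ¬c ∧ c ∨ d)
= (d ∨ d) ∧ ((¬c ∧ c ∨ d) ∧ e ∨ ¬c ∧ c ∨ d)
= (d ∨ d) ∧ (¬c ∧ c ∨ d)
= d ∧ (¬c ∧ c ∨ d)
= d ∧ d
= d

d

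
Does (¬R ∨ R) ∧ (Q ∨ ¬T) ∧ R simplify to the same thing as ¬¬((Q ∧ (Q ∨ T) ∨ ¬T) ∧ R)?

Yes

E1: (¬R ∨ R) ∧ (Q ∨ ¬T) ∧ R
    = (Q ∨ ¬T) ∧ R   — complement / identity
E2: ¬¬((Q ∧ (Q ∨ T) ∨ ¬T) ∧ R)
    = ¬¬((Q ∨ ¬T) ∧ R)   — absorption
    = (Q ∨ ¬T) ∧ R   — double negation
Both reduce to (Q ∨ ¬T) ∧ R, so they are equivalent.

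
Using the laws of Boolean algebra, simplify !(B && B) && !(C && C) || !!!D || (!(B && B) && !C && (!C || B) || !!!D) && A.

!(B && B) && !(C && C) || !!!D || (!(B && B) && !C && (!C || B) || !!!D) && A
= !(B && B) && !C || !!!D || (!(B && B) && !C && (!C || B) || !!!D) && A   [idempotence]
= !(B && B) && !C || !!!D || (!(B && B) && !C || !!!D) && A   [absorption]
= !(B && B) && !C || !!!D   [absorption]
= !(B && B) && !C || !D   [double negation]
= !B && !C || !D   [idempotence]

!B && !C || !D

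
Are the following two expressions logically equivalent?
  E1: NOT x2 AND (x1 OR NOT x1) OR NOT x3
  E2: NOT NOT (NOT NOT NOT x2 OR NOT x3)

Yes

E1: NOT x2 AND (x1 OR NOT x1) OR NOT x3
    = NOT x2 OR NOT x3   (complement / identity)
E2: NOT NOT (NOT NOT NOT x2 OR NOT x3)
    = NOT NOT NOT x2 OR NOT x3   (double negation)
    = NOT x2 OR NOT x3   (double negation)
Both reduce to NOT x2 OR NOT x3, so they are equivalent.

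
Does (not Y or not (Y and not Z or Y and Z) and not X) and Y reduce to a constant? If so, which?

yes, False

(not Y or not (Y and not Z or Y and Z) and not X) and Y
= (not Y or not Y and not X) and Y   — distribution
= not Y and Y   — absorption
= False   — complement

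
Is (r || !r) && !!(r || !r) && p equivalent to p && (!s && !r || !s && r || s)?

Yes

E1: (r || !r) && !!(r || !r) && p
    = (r || !r) && (r || !r) && p
    = (r || !r) && p
    = p
E2: p && (!s && !r || !s && r || s)
    = p && (!s || s)
    = p
Both reduce to p, so they are equivalent.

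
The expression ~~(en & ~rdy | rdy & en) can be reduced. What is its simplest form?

~~(en & ~rdy | rdy & en)
= en & ~rdy | rdy & en   [double negation]
= en   [distribution]

en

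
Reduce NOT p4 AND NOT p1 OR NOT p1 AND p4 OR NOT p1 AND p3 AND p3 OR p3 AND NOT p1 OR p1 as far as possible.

NOT p4 AND NOT p1 OR NOT p1 AND p4 OR NOT p1 AND p3 AND p3 OR p3 AND NOT p1 OR p1
= NOT p4 AND NOT p1 OR NOT p1 AND p4 OR (NOT p1 AND p3 OR NOT p1) AND p3 OR p1
= NOT p4 AND NOT p1 OR NOT p1 AND p4 OR NOT p1 AND p3 OR p1
= NOT p1 OR NOT p1 AND p3 OR p1
= NOT p1 OR p1
= TRUE

TRUE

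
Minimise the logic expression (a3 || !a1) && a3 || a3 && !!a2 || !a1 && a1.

(a3 || !a1) && a3 || a3 && !!a2 || !a1 && a1
= a3 || a3 && !!a2 || !a1 && a1   (absorption)
= a3 || a3 && a2 || !a1 && a1   (double negation)
= a3 || a3 && a2   (complement / identity)
= a3   (absorption)

a3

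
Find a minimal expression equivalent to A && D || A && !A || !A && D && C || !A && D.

D

A && D || A && !A || !A && D && C || !A && D
= A && D || A && !A || !A && D   (absorption)
= A && D || !A && D   (complement / identity)
= D   (distribution)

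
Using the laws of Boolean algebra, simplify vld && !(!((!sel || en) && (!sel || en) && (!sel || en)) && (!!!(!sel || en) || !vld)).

vld && (!sel || en)

vld && !(!((!sel || en) && (!sel || en) && (!sel || en)) && (!!!(!sel || en) || !vld))
= vld && !(!((!sel || en) && (!sel || en)) && (!!!(!sel || en) || !vld))   (idempotence)
= vld && !(!(!sel || en) && (!!!(!sel || en) || !vld))   (idempotence)
= vld && !(!(!sel || en) && (!(!sel || en) || !vld))   (double negation)
= vld && !!(!sel || en)   (absorption)
= vld && (!sel || en)   (double negation)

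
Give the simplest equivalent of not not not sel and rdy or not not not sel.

not sel

not not not sel and rdy or not not not sel
= not not not sel   — absorption
= not sel   — double negation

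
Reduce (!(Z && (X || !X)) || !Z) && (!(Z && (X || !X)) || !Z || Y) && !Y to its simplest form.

!Z && !Y

(!(Z && (X || !X)) || !Z) && (!(Z && (X || !X)) || !Z || Y) && !Y
= (!(Z && (X || !X)) || !Z) && !Y
= (!Z || !Z) && !Y
= !Z && !Y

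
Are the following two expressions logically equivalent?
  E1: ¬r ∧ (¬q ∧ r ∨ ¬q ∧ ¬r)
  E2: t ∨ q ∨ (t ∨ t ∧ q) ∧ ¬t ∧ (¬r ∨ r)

No

E1: ¬r ∧ (¬q ∧ r ∨ ¬q ∧ ¬r)
    = ¬r ∧ ¬q   [distribution]
E2: t ∨ q ∨ (t ∨ t ∧ q) ∧ ¬t ∧ (¬r ∨ r)
    = t ∨ q ∨ t ∧ ¬t ∧ (¬r ∨ r)   [absorption]
    = t ∨ q ∨ t ∧ ¬t   [complement / identity]
    = t ∨ q   [complement / identity]
These differ: at q=1, r=1, t=1, E1 = 0 but E2 = 1.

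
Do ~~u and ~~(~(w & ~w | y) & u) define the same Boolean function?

E1: ~~u
    = u   [double negation]
E2: ~~(~(w & ~w | y) & u)
    = ~~(~y & u)   [complement / identity]
    = ~y & u   [double negation]
These differ: at u=1, w=0, y=1, E1 = 1 but E2 = 0.

No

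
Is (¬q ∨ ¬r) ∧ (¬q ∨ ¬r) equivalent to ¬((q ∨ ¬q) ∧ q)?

No

E1: (¬q ∨ ¬r) ∧ (¬q ∨ ¬r)
    = ¬q ∨ ¬r
E2: ¬((q ∨ ¬q) ∧ q)
    = ¬q
These differ: at q=1, r=0, E1 = 1 but E2 = 0.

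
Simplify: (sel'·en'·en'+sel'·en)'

(sel'·en'·en'+sel'·en)'
= (sel'·en'+sel'·en)'   (idempotence)
= (sel')'   (distribution)
= sel   (double negation)

sel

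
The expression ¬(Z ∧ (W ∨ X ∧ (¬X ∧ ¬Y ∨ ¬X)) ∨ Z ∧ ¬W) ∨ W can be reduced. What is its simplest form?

¬Z ∨ W

¬(Z ∧ (W ∨ X ∧ (¬X ∧ ¬Y ∨ ¬X)) ∨ Z ∧ ¬W) ∨ W
= ¬(Z ∧ (W ∨ X ∧ ¬X) ∨ Z ∧ ¬W) ∨ W   (absorption)
= ¬(Z ∧ W ∨ Z ∧ ¬W) ∨ W   (complement / identity)
= ¬Z ∨ W   (distribution)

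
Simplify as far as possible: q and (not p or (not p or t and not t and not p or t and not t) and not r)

q and (not p or (not p or t and not t and not p or t and not t) and not r)
= q and (not p or (not p or t and not t) and not r)   [absorption]
= q and (not p or not p and not r)   [complement / identity]
= q and not p   [absorption]

q and not p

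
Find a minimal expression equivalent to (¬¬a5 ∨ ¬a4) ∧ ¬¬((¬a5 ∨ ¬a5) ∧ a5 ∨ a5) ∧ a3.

a5 ∧ a3

(¬¬a5 ∨ ¬a4) ∧ ¬¬((¬a5 ∨ ¬a5) ∧ a5 ∨ a5) ∧ a3
= (¬¬a5 ∨ ¬a4) ∧ ¬¬(¬a5 ∧ a5 ∨ a5) ∧ a3   — idempotence
= (¬¬a5 ∨ ¬a4) ∧ ¬¬a5 ∧ a3   — complement / identity
= ¬¬a5 ∧ a3   — absorption
= a5 ∧ a3   — double negation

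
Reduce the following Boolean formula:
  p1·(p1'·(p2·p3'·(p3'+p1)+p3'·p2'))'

p1

p1·(p1'·(p2·p3'·(p3'+p1)+p3'·p2'))'
= p1·(p1'·(p2·p3'+p3'·p2'))'   — absorption
= p1·(p1'·p3')'   — distribution
= p1·(p1+p3)   — De Morgan
= p1   — absorption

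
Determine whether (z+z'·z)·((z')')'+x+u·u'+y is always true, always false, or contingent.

(z+z'·z)·((z')')'+x+u·u'+y
= (z+z'·z)·z'+x+u·u'+y
= z·z'+x+u·u'+y
= z·z'+x+y
= x+y
This depends on x, y, so it is not a constant.

contingent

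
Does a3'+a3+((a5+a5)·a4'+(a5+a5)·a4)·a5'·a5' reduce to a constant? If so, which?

a3'+a3+((a5+a5)·a4'+(a5+a5)·a4)·a5'·a5'
= a3'+a3+(a5+a5)·a5'·a5'   (distribution)
= a3'+a3+a5·a5'·a5'   (idempotence)
= a3'+a3+a5·a5'   (idempotence)
= a3'+a3   (complement / identity)
= 1   (complement)

yes, True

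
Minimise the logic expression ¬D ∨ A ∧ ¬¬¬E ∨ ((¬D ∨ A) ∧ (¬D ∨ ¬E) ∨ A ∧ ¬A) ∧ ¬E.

¬D ∨ A ∧ ¬E

¬D ∨ A ∧ ¬¬¬E ∨ ((¬D ∨ A) ∧ (¬D ∨ ¬E) ∨ A ∧ ¬A) ∧ ¬E
= ¬D ∨ A ∧ ¬¬¬E ∨ (¬D ∨ A ∧ ¬E ∨ A ∧ ¬A) ∧ ¬E   — distribution
= ¬D ∨ A ∧ ¬¬¬E ∨ (¬D ∨ A ∧ ¬E) ∧ ¬E   — complement / identity
= ¬D ∨ A ∧ ¬E ∨ (¬D ∨ A ∧ ¬E) ∧ ¬E   — double negation
= ¬D ∨ A ∧ ¬E   — absorption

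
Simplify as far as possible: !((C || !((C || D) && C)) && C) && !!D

!C && D

!((C || !((C || D) && C)) && C) && !!D
= !((C || !C) && C) && !!D   [absorption]
= !((C || !C) && C) && D   [double negation]
= !C && D   [complement / identity]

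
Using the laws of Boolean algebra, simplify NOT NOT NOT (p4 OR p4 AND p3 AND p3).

NOT NOT NOT (p4 OR p4 AND p3 AND p3)
= NOT NOT NOT (p4 OR p4 AND p3)   (idempotence)
= NOT NOT NOT p4   (absorption)
= NOT p4   (double negation)

NOT p4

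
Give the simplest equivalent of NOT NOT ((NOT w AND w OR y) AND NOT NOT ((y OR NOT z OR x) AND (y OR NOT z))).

NOT NOT ((NOT w AND w OR y) AND NOT NOT ((y OR NOT z OR x) AND (y OR NOT z)))
= NOT NOT ((NOT w AND w OR y) AND NOT NOT (y OR NOT z))   (absorption)
= (NOT w AND w OR y) AND NOT NOT (y OR NOT z)   (double negation)
= (NOT w AND w OR y) AND (y OR NOT z)   (double negation)
= y AND (y OR NOT z)   (complement / identity)
= y   (absorption)

y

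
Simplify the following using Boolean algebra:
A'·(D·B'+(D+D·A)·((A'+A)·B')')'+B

A'·D'+B

A'·(D·B'+(D+D·A)·((A'+A)·B')')'+B
= A'·(D·B'+D·((A'+A)·B')')'+B
= A'·(D·B'+D·(B')')'+B
= A'·(D·B'+D·B)'+B
= A'·D'+B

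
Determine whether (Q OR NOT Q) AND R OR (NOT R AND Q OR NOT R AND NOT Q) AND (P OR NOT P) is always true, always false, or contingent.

(Q OR NOT Q) AND R OR (NOT R AND Q OR NOT R AND NOT Q) AND (P OR NOT P)
= (Q OR NOT Q) AND R OR NOT R AND (Q OR NOT Q) AND (P OR NOT P)   [distribution]
= (Q OR NOT Q) AND R OR NOT R AND (Q OR NOT Q)   [complement / identity]
= Q OR NOT Q   [distribution]
= TRUE   [complement]

always true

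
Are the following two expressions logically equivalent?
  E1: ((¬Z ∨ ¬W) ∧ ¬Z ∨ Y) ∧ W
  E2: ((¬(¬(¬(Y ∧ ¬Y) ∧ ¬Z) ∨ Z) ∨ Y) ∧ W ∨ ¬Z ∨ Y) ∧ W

E1: ((¬Z ∨ ¬W) ∧ ¬Z ∨ Y) ∧ W
    = (¬Z ∨ Y) ∧ W   — absorption
E2: ((¬(¬(¬(Y ∧ ¬Y) ∧ ¬Z) ∨ Z) ∨ Y) ∧ W ∨ ¬Z ∨ Y) ∧ W
    = ((¬(Y ∧ ¬Y ∨ Z ∨ Z) ∨ Y) ∧ W ∨ ¬Z ∨ Y) ∧ W   — De Morgan
    = ((¬(Z ∨ Z) ∨ Y) ∧ W ∨ ¬Z ∨ Y) ∧ W   — complement / identity
    = ((¬Z ∨ Y) ∧ W ∨ ¬Z ∨ Y) ∧ W   — idempotence
    = (¬Z ∨ Y) ∧ W   — absorption
Both reduce to (¬Z ∨ Y) ∧ W, so they are equivalent.

Yes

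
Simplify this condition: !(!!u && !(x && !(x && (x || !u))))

!u

!(!!u && !(x && !(x && (x || !u))))
= !u || x && !(x && (x || !u))   [De Morgan]
= !u || x && !x   [absorption]
= !u   [complement / identity]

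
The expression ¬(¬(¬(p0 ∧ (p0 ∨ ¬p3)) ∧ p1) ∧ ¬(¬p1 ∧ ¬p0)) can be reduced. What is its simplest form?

¬(¬(¬(p0 ∧ (p0 ∨ ¬p3)) ∧ p1) ∧ ¬(¬p1 ∧ ¬p0))
= ¬(p0 ∧ (p0 ∨ ¬p3)) ∧ p1 ∨ ¬p1 ∧ ¬p0   [De Morgan]
= ¬p0 ∧ p1 ∨ ¬p1 ∧ ¬p0   [absorption]
= ¬p0   [distribution]

¬p0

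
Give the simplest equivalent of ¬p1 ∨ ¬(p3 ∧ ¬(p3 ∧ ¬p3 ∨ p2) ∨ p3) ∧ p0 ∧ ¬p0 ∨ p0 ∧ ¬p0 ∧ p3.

¬p1 ∨ ¬(p3 ∧ ¬(p3 ∧ ¬p3 ∨ p2) ∨ p3) ∧ p0 ∧ ¬p0 ∨ p0 ∧ ¬p0 ∧ p3
= ¬p1 ∨ ¬(p3 ∧ ¬p2 ∨ p3) ∧ p0 ∧ ¬p0 ∨ p0 ∧ ¬p0 ∧ p3   [complement / identity]
= ¬p1 ∨ ¬p3 ∧ p0 ∧ ¬p0 ∨ p0 ∧ ¬p0 ∧ p3   [absorption]
= ¬p1 ∨ p0 ∧ ¬p0   [distribution]
= ¬p1   [complement / identity]

¬p1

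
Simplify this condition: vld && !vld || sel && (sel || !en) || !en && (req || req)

vld && !vld || sel && (sel || !en) || !en && (req || req)
= vld && !vld || sel && (sel || !en) || !en && req   — idempotence
= vld && !vld || sel || !en && req   — absorption
= sel || !en && req   — complement / identity

sel || !en && req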